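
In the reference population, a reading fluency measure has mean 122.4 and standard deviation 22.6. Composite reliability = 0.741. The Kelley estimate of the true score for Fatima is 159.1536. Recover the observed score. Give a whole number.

172

T̂ = ρX + (1 − ρ)μ  ⇒  X = (T̂ − (1 − ρ)μ) / ρ
X = (159.1536 − 0.259 × 122.4) / 0.741 = (159.1536 − 31.7016) / 0.741 = 127.4520 / 0.741 = 172.00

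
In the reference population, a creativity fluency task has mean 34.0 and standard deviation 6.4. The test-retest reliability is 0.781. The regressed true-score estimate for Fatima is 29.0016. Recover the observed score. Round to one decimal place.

27.6

T̂ = ρX + (1 − ρ)μ  ⇒  X = (T̂ − (1 − ρ)μ) / ρ
X = (29.0016 − 0.219 × 34.0) / 0.781 = (29.0016 − 7.4460) / 0.781 = 21.5556 / 0.781 = 27.600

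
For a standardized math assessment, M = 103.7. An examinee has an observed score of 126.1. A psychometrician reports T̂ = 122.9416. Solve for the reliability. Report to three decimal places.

0.859

T̂ = ρX + (1 − ρ)μ  ⇒  T̂ − μ = ρ(X − μ)
ρ = (T̂ − μ)/(X − μ) = (122.9416 − 103.7) / (126.1 − 103.7) = 19.2416 / 22.4 = 0.85900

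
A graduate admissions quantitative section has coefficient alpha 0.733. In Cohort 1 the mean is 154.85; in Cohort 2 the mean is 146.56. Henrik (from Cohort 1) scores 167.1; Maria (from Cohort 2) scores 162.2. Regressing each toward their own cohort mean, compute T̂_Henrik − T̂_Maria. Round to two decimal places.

5.81

T̂_Henrik = 0.733(167.1) + 0.267(154.85) = 163.8293
T̂_Maria = 0.733(162.2) + 0.267(146.56) = 158.0241
Difference = 163.8293 − 158.0241 = 5.8051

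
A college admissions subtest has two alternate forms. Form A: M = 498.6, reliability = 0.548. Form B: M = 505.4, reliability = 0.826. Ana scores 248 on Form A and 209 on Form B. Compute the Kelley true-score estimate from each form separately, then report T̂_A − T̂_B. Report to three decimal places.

T̂_A = 0.548(248) + 0.452(498.6) = 361.27120
T̂_B = 0.826(209) + 0.174(505.4) = 260.57360
T̂_A − T̂_B = 100.69760

100.698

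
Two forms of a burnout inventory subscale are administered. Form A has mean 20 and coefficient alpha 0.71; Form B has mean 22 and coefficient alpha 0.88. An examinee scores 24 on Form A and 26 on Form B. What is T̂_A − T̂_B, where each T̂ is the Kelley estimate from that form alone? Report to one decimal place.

-2.7

T̂_A = 0.71(24) + 0.29(20) = 22.840
T̂_B = 0.88(26) + 0.12(22) = 25.520
T̂_A − T̂_B = -2.680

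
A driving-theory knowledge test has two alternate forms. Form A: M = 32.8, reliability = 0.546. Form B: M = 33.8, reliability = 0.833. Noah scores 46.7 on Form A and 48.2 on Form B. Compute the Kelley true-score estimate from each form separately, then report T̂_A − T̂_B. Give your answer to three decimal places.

T̂_A = 0.546(46.7) + 0.454(32.8) = 40.38940
T̂_B = 0.833(48.2) + 0.167(33.8) = 45.79520
T̂_A − T̂_B = -5.40580

-5.406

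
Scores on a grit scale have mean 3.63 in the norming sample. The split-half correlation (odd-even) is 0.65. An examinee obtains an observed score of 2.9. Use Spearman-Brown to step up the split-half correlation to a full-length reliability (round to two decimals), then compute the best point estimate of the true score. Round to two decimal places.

3.05

Spearman-Brown: ρ = 2r/(1 + r) = 2(0.65)/(1 + 0.65) = 1.300/1.65 = 0.7879 → 0.79
T̂ = 0.79(2.9) + 0.21(3.63) = 2.291 + 0.7623 = 3.053 → 3.05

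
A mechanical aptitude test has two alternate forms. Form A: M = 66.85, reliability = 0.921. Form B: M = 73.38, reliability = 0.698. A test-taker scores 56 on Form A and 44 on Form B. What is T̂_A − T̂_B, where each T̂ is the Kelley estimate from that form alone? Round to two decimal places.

3.98

T̂_A = 0.921(56) + 0.079(66.85) = 56.8571
T̂_B = 0.698(44) + 0.302(73.38) = 52.8728
T̂_A − T̂_B = 3.9844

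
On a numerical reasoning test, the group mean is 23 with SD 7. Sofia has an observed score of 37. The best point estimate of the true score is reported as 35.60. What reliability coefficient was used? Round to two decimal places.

T̂ = ρX + (1 − ρ)μ  ⇒  T̂ − μ = ρ(X − μ)
ρ = (T̂ − μ)/(X − μ) = (35.60 − 23) / (37 − 23) = 12.60 / 14.0 = 0.9000

0.90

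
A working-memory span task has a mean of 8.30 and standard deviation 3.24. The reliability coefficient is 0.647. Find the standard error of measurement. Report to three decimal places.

SEM = SD · √(1 − ρ) = 3.24 × √0.353 = 3.24 × 0.5941 = 1.9250

1.925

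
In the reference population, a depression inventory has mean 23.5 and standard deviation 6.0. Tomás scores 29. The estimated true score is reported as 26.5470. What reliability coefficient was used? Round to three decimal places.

0.554

T̂ = ρX + (1 − ρ)μ  ⇒  T̂ − μ = ρ(X − μ)
ρ = (T̂ − μ)/(X − μ) = (26.5470 − 23.5) / (29 − 23.5) = 3.0470 / 5.5 = 0.55400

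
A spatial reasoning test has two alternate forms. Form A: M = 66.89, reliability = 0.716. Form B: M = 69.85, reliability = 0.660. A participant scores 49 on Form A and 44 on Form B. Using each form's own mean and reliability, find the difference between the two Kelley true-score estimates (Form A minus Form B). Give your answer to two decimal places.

T̂_A = 0.716(49) + 0.284(66.89) = 54.0808
T̂_B = 0.660(44) + 0.340(69.85) = 52.7890
T̂_A − T̂_B = 1.2918

1.29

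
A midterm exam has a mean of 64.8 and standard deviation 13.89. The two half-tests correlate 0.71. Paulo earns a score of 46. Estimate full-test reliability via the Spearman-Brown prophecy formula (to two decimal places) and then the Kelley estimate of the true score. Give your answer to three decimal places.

49.196

Spearman-Brown: ρ = 2r/(1 + r) = 2(0.71)/(1 + 0.71) = 1.420/1.71 = 0.8304 → 0.83
T̂ = ρX + (1 − ρ)μ
  = 0.83 × 46 + 0.17 × 64.8
  = 38.18 + 11.016
  = 49.1960
  ≈ 49.196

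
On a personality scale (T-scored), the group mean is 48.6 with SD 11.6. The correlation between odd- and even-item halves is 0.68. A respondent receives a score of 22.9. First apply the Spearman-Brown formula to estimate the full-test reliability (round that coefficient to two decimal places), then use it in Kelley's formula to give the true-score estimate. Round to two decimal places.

27.78

Spearman-Brown: ρ = 2r/(1 + r) = 2(0.68)/(1 + 0.68) = 1.360/1.68 = 0.8095 → 0.81
T̂ = 0.81(22.9) + 0.19(48.6) = 18.549 + 9.234 = 27.783 → 27.78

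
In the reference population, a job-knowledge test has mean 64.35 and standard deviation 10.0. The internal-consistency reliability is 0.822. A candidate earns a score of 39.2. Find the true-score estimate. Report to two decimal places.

T̂ = ρX + (1 − ρ)μ
  = 0.822 × 39.2 + 0.178 × 64.35
  = 32.2224 + 11.45430
  = 43.677
  ≈ 43.68

43.68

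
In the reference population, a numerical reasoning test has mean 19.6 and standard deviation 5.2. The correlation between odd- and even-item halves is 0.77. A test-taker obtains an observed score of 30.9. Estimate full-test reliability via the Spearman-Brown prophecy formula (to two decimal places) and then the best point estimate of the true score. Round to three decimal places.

29.431

Spearman-Brown: ρ = 2r/(1 + r) = 2(0.77)/(1 + 0.77) = 1.540/1.77 = 0.8701 → 0.87
T̂ = 0.87(30.9) + 0.13(19.6) = 26.883 + 2.548 = 29.4310 → 29.431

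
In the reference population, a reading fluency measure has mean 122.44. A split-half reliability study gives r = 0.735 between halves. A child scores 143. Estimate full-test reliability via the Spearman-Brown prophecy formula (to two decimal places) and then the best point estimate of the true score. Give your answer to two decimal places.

139.92

Spearman-Brown: ρ = 2r/(1 + r) = 2(0.735)/(1 + 0.735) = 1.4700/1.735 = 0.8473 → 0.85
T̂ = 0.85(143) + 0.15(122.44) = 121.55 + 18.3660 = 139.916 → 139.92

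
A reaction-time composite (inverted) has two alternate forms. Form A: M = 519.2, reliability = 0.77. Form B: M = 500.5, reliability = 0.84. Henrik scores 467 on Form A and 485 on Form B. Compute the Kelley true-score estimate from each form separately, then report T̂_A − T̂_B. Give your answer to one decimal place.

-8.5

T̂_A = 0.77(467) + 0.23(519.2) = 479.006
T̂_B = 0.84(485) + 0.16(500.5) = 487.480
T̂_A − T̂_B = -8.474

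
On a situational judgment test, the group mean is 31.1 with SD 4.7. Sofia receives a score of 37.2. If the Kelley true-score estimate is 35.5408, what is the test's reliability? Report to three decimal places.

T̂ = ρX + (1 − ρ)μ  ⇒  T̂ − μ = ρ(X − μ)
ρ = (T̂ − μ)/(X − μ) = (35.5408 − 31.1) / (37.2 − 31.1) = 4.4408 / 6.1 = 0.72800

0.728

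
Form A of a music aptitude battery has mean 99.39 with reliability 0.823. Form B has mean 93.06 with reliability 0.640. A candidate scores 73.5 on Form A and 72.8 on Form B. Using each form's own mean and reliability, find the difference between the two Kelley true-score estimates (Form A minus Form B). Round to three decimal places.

-2.011

T̂_A = 0.823(73.5) + 0.177(99.39) = 78.08253
T̂_B = 0.640(72.8) + 0.360(93.06) = 80.09360
T̂_A − T̂_B = -2.01107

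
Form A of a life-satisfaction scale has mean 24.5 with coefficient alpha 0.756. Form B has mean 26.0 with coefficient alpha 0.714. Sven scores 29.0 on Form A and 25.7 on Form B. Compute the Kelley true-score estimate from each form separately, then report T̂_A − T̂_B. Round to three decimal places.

2.116

T̂_A = 0.756(29.0) + 0.244(24.5) = 27.90200
T̂_B = 0.714(25.7) + 0.286(26.0) = 25.78580
T̂_A − T̂_B = 2.11620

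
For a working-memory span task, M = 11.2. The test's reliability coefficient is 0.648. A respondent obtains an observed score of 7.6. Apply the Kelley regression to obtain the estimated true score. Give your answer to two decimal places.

8.87

T̂ = 0.648(7.6) + 0.352(11.2) = 4.9248 + 3.9424 = 8.867 → 8.87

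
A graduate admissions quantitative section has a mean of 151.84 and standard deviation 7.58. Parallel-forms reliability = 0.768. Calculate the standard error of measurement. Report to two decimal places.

3.65

SEM = SD · √(1 − ρ) = 7.58 × √0.232 = 7.58 × 0.4817 = 3.651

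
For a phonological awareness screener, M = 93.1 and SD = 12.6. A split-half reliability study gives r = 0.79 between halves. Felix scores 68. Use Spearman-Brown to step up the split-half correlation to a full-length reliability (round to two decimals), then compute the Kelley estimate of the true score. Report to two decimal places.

71.01

Spearman-Brown: ρ = 2r/(1 + r) = 2(0.79)/(1 + 0.79) = 1.580/1.79 = 0.8827 → 0.88
T̂ = 0.88(68) + 0.12(93.1) = 59.84 + 11.172 = 71.012 → 71.01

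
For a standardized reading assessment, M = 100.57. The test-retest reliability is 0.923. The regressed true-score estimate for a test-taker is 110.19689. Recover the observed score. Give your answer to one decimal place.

111.0

T̂ = ρX + (1 − ρ)μ  ⇒  X = (T̂ − (1 − ρ)μ) / ρ
X = (110.19689 − 0.077 × 100.57) / 0.923 = (110.19689 − 7.74389) / 0.923 = 102.45300 / 0.923 = 111.000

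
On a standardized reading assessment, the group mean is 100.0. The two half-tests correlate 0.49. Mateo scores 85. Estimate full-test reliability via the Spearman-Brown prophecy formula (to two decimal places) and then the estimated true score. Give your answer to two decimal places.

Spearman-Brown: ρ = 2r/(1 + r) = 2(0.49)/(1 + 0.49) = 0.980/1.49 = 0.6577 → 0.66
Regress the observed score toward the mean by the unreliability: T̂ = 0.66·85 + 0.34·100.0 = 56.10 + 34.000 = 90.100.

90.10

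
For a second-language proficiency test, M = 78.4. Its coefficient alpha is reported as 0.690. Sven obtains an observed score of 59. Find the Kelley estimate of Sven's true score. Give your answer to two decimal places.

Regress the observed score toward the mean by the unreliability: T̂ = 0.690·59 + 0.310·78.4 = 40.710 + 24.3040 = 65.014.

65.01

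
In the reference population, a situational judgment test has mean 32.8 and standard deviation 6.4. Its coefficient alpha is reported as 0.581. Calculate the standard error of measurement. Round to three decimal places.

SEM = SD · √(1 − ρ) = 6.4 × √0.419 = 6.4 × 0.6473 = 4.1427

4.143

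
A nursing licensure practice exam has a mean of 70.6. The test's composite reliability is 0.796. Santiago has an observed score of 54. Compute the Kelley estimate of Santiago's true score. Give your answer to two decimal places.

57.39

T̂ = ρX + (1 − ρ)μ
  = 0.796 × 54 + 0.204 × 70.6
  = 42.984 + 14.4024
  = 57.386
  ≈ 57.39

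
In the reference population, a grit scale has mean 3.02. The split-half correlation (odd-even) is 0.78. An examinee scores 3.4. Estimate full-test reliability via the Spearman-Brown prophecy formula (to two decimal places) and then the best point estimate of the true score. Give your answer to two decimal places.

Spearman-Brown: ρ = 2r/(1 + r) = 2(0.78)/(1 + 0.78) = 1.560/1.78 = 0.8764 → 0.88
Regress the observed score toward the mean by the unreliability: T̂ = 0.88·3.4 + 0.12·3.02 = 2.992 + 0.3624 = 3.354.

3.35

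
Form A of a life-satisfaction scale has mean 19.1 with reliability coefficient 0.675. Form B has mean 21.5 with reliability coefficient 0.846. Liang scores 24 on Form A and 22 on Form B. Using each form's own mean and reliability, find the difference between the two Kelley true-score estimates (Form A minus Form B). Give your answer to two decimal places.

0.48

T̂_A = 0.675(24) + 0.325(19.1) = 22.4075
T̂_B = 0.846(22) + 0.154(21.5) = 21.9230
T̂_A − T̂_B = 0.4845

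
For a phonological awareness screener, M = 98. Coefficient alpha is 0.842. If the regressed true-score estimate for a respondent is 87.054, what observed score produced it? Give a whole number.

85

T̂ = ρX + (1 − ρ)μ  ⇒  X = (T̂ − (1 − ρ)μ) / ρ
X = (87.054 − 0.158 × 98) / 0.842 = (87.054 − 15.484) / 0.842 = 71.570 / 0.842 = 85.00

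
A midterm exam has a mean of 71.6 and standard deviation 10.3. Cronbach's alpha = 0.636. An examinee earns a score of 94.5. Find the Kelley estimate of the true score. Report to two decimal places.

Weight the observed score by reliability and the mean by (1 − reliability): T̂ = 0.636·94.5 + 0.364·71.6 = 60.1020 + 26.0624 = 86.164.

86.16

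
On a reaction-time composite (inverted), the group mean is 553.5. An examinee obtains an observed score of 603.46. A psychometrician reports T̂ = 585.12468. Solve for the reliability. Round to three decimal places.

T̂ = ρX + (1 − ρ)μ  ⇒  T̂ − μ = ρ(X − μ)
ρ = (T̂ − μ)/(X − μ) = (585.12468 − 553.5) / (603.46 − 553.5) = 31.62468 / 49.96 = 0.63300

0.633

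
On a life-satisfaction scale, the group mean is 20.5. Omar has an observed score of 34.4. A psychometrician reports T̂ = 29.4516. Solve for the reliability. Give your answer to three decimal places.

T̂ = ρX + (1 − ρ)μ  ⇒  T̂ − μ = ρ(X − μ)
ρ = (T̂ − μ)/(X − μ) = (29.4516 − 20.5) / (34.4 − 20.5) = 8.9516 / 13.9 = 0.64400

0.644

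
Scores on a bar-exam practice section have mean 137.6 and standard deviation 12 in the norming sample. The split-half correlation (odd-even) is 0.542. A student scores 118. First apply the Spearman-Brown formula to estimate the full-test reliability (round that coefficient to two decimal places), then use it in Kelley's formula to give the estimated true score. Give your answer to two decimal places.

Spearman-Brown: ρ = 2r/(1 + r) = 2(0.542)/(1 + 0.542) = 1.0840/1.542 = 0.7030 → 0.70
T̂ = 0.70(118) + 0.30(137.6) = 82.60 + 41.280 = 123.880 → 123.88

123.88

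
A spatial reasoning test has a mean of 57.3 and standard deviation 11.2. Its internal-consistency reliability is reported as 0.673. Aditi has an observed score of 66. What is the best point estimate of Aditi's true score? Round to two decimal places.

T̂ = 0.673(66) + 0.327(57.3) = 44.418 + 18.7371 = 63.155 → 63.16

63.16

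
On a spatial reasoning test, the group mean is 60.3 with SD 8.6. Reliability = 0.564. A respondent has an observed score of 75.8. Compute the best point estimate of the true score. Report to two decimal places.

69.04

T̂ = ρX + (1 − ρ)μ
  = 0.564 × 75.8 + 0.436 × 60.3
  = 42.7512 + 26.2908
  = 69.042
  ≈ 69.04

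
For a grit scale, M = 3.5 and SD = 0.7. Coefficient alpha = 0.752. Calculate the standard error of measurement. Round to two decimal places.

0.35

SEM = SD · √(1 − ρ) = 0.7 × √0.248 = 0.7 × 0.4980 = 0.349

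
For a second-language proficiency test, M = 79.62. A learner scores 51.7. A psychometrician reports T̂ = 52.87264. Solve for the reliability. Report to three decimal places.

T̂ = ρX + (1 − ρ)μ  ⇒  T̂ − μ = ρ(X − μ)
ρ = (T̂ − μ)/(X − μ) = (52.87264 − 79.62) / (51.7 − 79.62) = -26.74736 / -27.92 = 0.95800

0.958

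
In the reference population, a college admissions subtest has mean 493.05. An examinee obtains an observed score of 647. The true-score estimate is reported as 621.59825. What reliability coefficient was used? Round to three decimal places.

T̂ = ρX + (1 − ρ)μ  ⇒  T̂ − μ = ρ(X − μ)
ρ = (T̂ − μ)/(X − μ) = (621.59825 − 493.05) / (647 − 493.05) = 128.54825 / 153.95 = 0.83500

0.835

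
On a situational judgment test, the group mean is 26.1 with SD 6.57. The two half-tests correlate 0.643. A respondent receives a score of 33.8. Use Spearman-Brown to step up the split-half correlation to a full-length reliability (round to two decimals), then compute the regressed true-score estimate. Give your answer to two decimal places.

Spearman-Brown: ρ = 2r/(1 + r) = 2(0.643)/(1 + 0.643) = 1.2860/1.643 = 0.7827 → 0.78
T̂ = ρX + (1 − ρ)μ
  = 0.78 × 33.8 + 0.22 × 26.1
  = 26.364 + 5.742
  = 32.106
  ≈ 32.11

32.11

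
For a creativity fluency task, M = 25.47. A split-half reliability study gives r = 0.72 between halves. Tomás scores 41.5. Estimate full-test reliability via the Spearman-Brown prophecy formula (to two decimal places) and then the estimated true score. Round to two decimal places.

38.94

Spearman-Brown: ρ = 2r/(1 + r) = 2(0.72)/(1 + 0.72) = 1.440/1.72 = 0.8372 → 0.84
T̂ = 0.84(41.5) + 0.16(25.47) = 34.860 + 4.0752 = 38.935 → 38.94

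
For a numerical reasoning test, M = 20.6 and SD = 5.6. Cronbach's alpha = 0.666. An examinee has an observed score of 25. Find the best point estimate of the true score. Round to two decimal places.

T̂ = 0.666(25) + 0.334(20.6) = 16.650 + 6.8804 = 23.530 → 23.53

23.53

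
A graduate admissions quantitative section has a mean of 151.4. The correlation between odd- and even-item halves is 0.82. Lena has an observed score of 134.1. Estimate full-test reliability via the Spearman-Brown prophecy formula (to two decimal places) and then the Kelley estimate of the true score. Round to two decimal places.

Spearman-Brown: ρ = 2r/(1 + r) = 2(0.82)/(1 + 0.82) = 1.640/1.82 = 0.9011 → 0.90
T̂ = ρX + (1 − ρ)μ
  = 0.90 × 134.1 + 0.10 × 151.4
  = 120.690 + 15.140
  = 135.830
  ≈ 135.83

135.83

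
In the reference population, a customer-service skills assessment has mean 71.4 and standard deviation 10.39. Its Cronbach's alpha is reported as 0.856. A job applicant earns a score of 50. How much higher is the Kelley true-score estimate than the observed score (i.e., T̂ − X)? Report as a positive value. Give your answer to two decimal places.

3.08

Kelley's formula gives T̂ = 0.856·50 + 0.144·71.4 = 42.800 + 10.2816 = 53.0816.
T̂ − X = 53.082 − 50 = 3.082 → 3.08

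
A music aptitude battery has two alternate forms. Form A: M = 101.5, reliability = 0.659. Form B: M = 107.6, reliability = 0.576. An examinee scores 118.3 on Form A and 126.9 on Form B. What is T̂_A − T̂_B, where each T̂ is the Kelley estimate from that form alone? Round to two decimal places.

T̂_A = 0.659(118.3) + 0.341(101.5) = 112.5712
T̂_B = 0.576(126.9) + 0.424(107.6) = 118.7168
T̂_A − T̂_B = -6.1456

-6.15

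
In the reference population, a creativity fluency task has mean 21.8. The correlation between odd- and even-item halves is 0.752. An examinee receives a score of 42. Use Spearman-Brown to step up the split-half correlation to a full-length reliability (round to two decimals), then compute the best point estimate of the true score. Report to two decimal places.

39.17

Spearman-Brown: ρ = 2r/(1 + r) = 2(0.752)/(1 + 0.752) = 1.5040/1.752 = 0.8584 → 0.86
Regress the observed score toward the mean by the unreliability: T̂ = 0.86·42 + 0.14·21.8 = 36.12 + 3.052 = 39.172.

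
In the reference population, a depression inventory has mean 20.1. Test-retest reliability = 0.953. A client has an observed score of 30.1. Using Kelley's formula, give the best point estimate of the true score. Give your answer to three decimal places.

29.630

T̂ = ρX + (1 − ρ)μ
  = 0.953 × 30.1 + 0.047 × 20.1
  = 28.6853 + 0.9447
  = 29.6300
  ≈ 29.630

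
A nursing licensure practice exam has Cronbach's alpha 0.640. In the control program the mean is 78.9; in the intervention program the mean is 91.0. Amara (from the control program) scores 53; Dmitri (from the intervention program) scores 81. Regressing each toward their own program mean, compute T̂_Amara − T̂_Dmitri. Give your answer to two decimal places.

-22.28

T̂_Amara = 0.640(53) + 0.360(78.9) = 62.3240
T̂_Dmitri = 0.640(81) + 0.360(91.0) = 84.6000
Difference = 62.3240 − 84.6000 = -22.2760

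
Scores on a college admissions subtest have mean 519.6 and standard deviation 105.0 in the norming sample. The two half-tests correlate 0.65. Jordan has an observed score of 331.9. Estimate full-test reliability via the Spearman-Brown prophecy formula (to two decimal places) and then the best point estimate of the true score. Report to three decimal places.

371.317

Spearman-Brown: ρ = 2r/(1 + r) = 2(0.65)/(1 + 0.65) = 1.300/1.65 = 0.7879 → 0.79
Regress the observed score toward the mean by the unreliability: T̂ = 0.79·331.9 + 0.21·519.6 = 262.201 + 109.116 = 371.3170.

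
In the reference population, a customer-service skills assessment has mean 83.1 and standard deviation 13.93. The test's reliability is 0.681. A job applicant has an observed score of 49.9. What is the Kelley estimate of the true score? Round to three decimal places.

T̂ = 0.681(49.9) + 0.319(83.1) = 33.9819 + 26.5089 = 60.4908 → 60.491

60.491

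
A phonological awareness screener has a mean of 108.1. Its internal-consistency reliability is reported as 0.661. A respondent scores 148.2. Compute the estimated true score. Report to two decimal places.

134.61

Kelley's formula gives T̂ = 0.661·148.2 + 0.339·108.1 = 97.9602 + 36.6459 = 134.606.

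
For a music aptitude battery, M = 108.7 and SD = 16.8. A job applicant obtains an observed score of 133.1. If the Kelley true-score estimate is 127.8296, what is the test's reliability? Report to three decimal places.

T̂ = ρX + (1 − ρ)μ  ⇒  T̂ − μ = ρ(X − μ)
ρ = (T̂ − μ)/(X − μ) = (127.8296 − 108.7) / (133.1 − 108.7) = 19.1296 / 24.4 = 0.78400

0.784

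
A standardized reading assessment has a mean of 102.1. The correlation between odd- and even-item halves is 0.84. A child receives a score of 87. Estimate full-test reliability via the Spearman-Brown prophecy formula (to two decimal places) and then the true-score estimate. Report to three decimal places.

88.359

Spearman-Brown: ρ = 2r/(1 + r) = 2(0.84)/(1 + 0.84) = 1.680/1.84 = 0.9130 → 0.91
T̂ = ρX + (1 − ρ)μ
  = 0.91 × 87 + 0.09 × 102.1
  = 79.17 + 9.189
  = 88.3590
  ≈ 88.359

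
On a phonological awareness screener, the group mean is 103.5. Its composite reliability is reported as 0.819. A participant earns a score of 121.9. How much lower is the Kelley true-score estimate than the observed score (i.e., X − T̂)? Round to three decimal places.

3.330

T̂ = 0.819(121.9) + 0.181(103.5) = 99.8361 + 18.7335 = 118.56960 → 118.5696
X − T̂ = 121.9 − 118.5696 = 3.3304 → 3.330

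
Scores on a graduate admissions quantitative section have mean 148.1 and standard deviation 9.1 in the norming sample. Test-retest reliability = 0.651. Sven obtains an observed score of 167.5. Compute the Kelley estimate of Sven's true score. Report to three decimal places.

160.729

Weight the observed score by reliability and the mean by (1 − reliability): T̂ = 0.651·167.5 + 0.349·148.1 = 109.0425 + 51.6869 = 160.7294.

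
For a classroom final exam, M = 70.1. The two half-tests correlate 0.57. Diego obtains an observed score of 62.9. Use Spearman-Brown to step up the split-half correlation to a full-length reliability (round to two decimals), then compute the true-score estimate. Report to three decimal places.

Spearman-Brown: ρ = 2r/(1 + r) = 2(0.57)/(1 + 0.57) = 1.140/1.57 = 0.7261 → 0.73
T̂ = ρX + (1 − ρ)μ
  = 0.73 × 62.9 + 0.27 × 70.1
  = 45.917 + 18.927
  = 64.8440
  ≈ 64.844

64.844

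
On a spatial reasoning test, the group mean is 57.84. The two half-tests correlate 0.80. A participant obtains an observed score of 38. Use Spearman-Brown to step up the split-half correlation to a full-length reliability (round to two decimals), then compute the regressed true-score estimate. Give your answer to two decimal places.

40.18

Spearman-Brown: ρ = 2r/(1 + r) = 2(0.80)/(1 + 0.80) = 1.600/1.80 = 0.8889 → 0.89
T̂ = ρX + (1 − ρ)μ
  = 0.89 × 38 + 0.11 × 57.84
  = 33.82 + 6.3624
  = 40.182
  ≈ 40.18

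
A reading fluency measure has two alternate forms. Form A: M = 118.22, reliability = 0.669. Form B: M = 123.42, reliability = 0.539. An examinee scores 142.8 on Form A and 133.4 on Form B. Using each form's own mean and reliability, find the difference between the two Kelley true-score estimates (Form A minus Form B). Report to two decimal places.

5.86

T̂_A = 0.669(142.8) + 0.331(118.22) = 134.6640
T̂_B = 0.539(133.4) + 0.461(123.42) = 128.7992
T̂_A − T̂_B = 5.8648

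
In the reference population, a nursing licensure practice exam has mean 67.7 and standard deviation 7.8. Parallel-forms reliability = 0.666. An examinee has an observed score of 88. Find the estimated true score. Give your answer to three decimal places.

T̂ = ρX + (1 − ρ)μ
  = 0.666 × 88 + 0.334 × 67.7
  = 58.608 + 22.6118
  = 81.2198
  ≈ 81.220

81.220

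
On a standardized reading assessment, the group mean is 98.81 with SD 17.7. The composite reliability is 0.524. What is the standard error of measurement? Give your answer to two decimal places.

12.21

SEM = SD · √(1 − ρ) = 17.7 × √0.476 = 17.7 × 0.6899 = 12.212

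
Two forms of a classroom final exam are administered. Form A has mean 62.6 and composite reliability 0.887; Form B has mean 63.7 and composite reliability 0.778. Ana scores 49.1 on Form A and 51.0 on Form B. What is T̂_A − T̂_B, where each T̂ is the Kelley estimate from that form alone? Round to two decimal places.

T̂_A = 0.887(49.1) + 0.113(62.6) = 50.6255
T̂_B = 0.778(51.0) + 0.222(63.7) = 53.8194
T̂_A − T̂_B = -3.1939

-3.19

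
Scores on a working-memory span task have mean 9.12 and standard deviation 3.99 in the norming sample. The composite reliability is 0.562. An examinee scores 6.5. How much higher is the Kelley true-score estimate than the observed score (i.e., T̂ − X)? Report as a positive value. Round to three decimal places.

T̂ = 0.562(6.5) + 0.438(9.12) = 3.6530 + 3.99456 = 7.64756 → 7.6476
T̂ − X = 7.6476 − 6.5 = 1.1476 → 1.148

1.148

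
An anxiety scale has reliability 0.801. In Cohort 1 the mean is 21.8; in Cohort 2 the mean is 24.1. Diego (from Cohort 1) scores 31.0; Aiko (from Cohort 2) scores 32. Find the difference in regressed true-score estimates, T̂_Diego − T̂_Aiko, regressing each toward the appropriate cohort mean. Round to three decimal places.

-1.259

T̂_Diego = 0.801(31.0) + 0.199(21.8) = 29.16920
T̂_Aiko = 0.801(32) + 0.199(24.1) = 30.42790
Difference = 29.16920 − 30.42790 = -1.25870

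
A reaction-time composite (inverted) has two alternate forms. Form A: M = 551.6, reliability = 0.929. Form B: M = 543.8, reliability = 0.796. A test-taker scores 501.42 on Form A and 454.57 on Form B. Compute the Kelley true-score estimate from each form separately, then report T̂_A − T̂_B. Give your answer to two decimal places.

32.21

T̂_A = 0.929(501.42) + 0.071(551.6) = 504.9828
T̂_B = 0.796(454.57) + 0.204(543.8) = 472.7729
T̂_A − T̂_B = 32.2099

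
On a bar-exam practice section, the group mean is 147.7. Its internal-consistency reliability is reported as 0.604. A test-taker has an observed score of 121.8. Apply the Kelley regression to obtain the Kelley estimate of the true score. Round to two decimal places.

Kelley's formula gives T̂ = 0.604·121.8 + 0.396·147.7 = 73.5672 + 58.4892 = 132.056.

132.06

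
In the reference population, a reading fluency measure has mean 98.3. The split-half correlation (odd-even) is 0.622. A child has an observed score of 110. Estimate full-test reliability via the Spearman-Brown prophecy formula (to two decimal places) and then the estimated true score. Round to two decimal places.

107.31

Spearman-Brown: ρ = 2r/(1 + r) = 2(0.622)/(1 + 0.622) = 1.2440/1.622 = 0.7670 → 0.77
T̂ = 0.77(110) + 0.23(98.3) = 84.70 + 22.609 = 107.309 → 107.31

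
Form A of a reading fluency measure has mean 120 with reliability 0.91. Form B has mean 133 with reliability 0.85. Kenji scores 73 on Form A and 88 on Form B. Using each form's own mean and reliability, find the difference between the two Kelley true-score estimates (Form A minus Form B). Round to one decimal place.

T̂_A = 0.91(73) + 0.09(120) = 77.230
T̂_B = 0.85(88) + 0.15(133) = 94.750
T̂_A − T̂_B = -17.520

-17.5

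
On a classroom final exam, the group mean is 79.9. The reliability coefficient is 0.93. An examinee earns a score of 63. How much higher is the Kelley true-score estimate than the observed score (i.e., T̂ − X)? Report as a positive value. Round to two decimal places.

1.18

T̂ = ρX + (1 − ρ)μ
  = 0.93 × 63 + 0.07 × 79.9
  = 58.59 + 5.593
  = 64.1830
  ≈ 64.183
T̂ − X = 64.183 − 63 = 1.183 → 1.18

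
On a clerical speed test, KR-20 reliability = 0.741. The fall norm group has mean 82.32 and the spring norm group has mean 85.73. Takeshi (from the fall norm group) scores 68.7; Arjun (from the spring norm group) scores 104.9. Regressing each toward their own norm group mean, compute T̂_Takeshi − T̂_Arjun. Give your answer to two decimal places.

T̂_Takeshi = 0.741(68.7) + 0.259(82.32) = 72.2276
T̂_Arjun = 0.741(104.9) + 0.259(85.73) = 99.9350
Difference = 72.2276 − 99.9350 = -27.7074

-27.71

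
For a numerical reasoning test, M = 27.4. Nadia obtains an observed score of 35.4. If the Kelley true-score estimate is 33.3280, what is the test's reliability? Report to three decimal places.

T̂ = ρX + (1 − ρ)μ  ⇒  T̂ − μ = ρ(X − μ)
ρ = (T̂ − μ)/(X − μ) = (33.3280 − 27.4) / (35.4 − 27.4) = 5.9280 / 8.0 = 0.74100

0.741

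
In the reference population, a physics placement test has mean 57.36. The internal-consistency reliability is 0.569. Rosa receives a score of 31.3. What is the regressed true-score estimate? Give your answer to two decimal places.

42.53

Kelley's formula gives T̂ = 0.569·31.3 + 0.431·57.36 = 17.8097 + 24.72216 = 42.532.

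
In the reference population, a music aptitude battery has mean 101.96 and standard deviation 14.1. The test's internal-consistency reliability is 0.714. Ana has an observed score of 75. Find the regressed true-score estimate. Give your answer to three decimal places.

82.711

Regress the observed score toward the mean by the unreliability: T̂ = 0.714·75 + 0.286·101.96 = 53.550 + 29.16056 = 82.7106.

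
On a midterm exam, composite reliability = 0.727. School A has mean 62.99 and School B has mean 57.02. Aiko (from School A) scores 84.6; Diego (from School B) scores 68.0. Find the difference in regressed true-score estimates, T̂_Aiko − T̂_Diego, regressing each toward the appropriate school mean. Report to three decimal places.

T̂_Aiko = 0.727(84.6) + 0.273(62.99) = 78.70047
T̂_Diego = 0.727(68.0) + 0.273(57.02) = 65.00246
Difference = 78.70047 − 65.00246 = 13.69801

13.698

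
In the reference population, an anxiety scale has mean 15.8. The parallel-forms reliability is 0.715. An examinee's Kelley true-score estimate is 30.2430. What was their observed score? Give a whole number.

36

T̂ = ρX + (1 − ρ)μ  ⇒  X = (T̂ − (1 − ρ)μ) / ρ
X = (30.2430 − 0.285 × 15.8) / 0.715 = (30.2430 − 4.5030) / 0.715 = 25.7400 / 0.715 = 36.00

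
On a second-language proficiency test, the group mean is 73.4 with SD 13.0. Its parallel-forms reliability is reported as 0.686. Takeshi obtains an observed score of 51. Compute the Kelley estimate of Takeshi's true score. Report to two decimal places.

T̂ = ρX + (1 − ρ)μ
  = 0.686 × 51 + 0.314 × 73.4
  = 34.986 + 23.0476
  = 58.034
  ≈ 58.03

58.03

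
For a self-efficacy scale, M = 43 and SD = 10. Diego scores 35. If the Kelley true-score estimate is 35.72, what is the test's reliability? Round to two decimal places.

T̂ = ρX + (1 − ρ)μ  ⇒  T̂ − μ = ρ(X − μ)
ρ = (T̂ − μ)/(X − μ) = (35.72 − 43) / (35 − 43) = -7.28 / -8.0 = 0.9100

0.91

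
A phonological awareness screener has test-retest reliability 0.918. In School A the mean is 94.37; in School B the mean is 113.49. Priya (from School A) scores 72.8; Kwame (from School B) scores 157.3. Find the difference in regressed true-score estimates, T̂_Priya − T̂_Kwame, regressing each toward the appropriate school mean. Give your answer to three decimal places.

-79.139

T̂_Priya = 0.918(72.8) + 0.082(94.37) = 74.56874
T̂_Kwame = 0.918(157.3) + 0.082(113.49) = 153.70758
Difference = 74.56874 − 153.70758 = -79.13884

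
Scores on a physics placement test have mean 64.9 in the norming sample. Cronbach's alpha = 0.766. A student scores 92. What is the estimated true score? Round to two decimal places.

85.66

T̂ = 0.766(92) + 0.234(64.9) = 70.472 + 15.1866 = 85.659 → 85.66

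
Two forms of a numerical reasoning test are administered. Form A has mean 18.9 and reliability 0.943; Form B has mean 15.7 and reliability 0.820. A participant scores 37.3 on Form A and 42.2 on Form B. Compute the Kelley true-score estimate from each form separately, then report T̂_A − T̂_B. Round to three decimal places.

-1.179

T̂_A = 0.943(37.3) + 0.057(18.9) = 36.25120
T̂_B = 0.820(42.2) + 0.180(15.7) = 37.43000
T̂_A − T̂_B = -1.17880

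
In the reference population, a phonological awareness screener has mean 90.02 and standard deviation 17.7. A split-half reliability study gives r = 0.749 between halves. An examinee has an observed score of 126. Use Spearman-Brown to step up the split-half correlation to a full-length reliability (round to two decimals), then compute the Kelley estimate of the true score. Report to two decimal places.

Spearman-Brown: ρ = 2r/(1 + r) = 2(0.749)/(1 + 0.749) = 1.4980/1.749 = 0.8565 → 0.86
Kelley's formula gives T̂ = 0.86·126 + 0.14·90.02 = 108.36 + 12.6028 = 120.963.

120.96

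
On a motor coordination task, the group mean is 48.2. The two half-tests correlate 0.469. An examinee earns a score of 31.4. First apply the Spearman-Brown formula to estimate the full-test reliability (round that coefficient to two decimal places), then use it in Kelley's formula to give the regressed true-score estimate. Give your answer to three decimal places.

Spearman-Brown: ρ = 2r/(1 + r) = 2(0.469)/(1 + 0.469) = 0.9380/1.469 = 0.6385 → 0.64
T̂ = 0.64(31.4) + 0.36(48.2) = 20.096 + 17.352 = 37.4480 → 37.448

37.448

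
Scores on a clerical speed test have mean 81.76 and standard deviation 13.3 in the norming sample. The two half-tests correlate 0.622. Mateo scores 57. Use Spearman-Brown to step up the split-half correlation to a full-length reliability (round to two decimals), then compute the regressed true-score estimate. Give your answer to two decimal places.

Spearman-Brown: ρ = 2r/(1 + r) = 2(0.622)/(1 + 0.622) = 1.2440/1.622 = 0.7670 → 0.77
Kelley's formula gives T̂ = 0.77·57 + 0.23·81.76 = 43.89 + 18.8048 = 62.695.

62.69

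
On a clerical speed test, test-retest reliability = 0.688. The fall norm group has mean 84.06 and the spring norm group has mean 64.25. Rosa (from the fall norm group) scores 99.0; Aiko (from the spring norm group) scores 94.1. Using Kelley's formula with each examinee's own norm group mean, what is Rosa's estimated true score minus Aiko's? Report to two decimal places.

T̂_Rosa = 0.688(99.0) + 0.312(84.06) = 94.3387
T̂_Aiko = 0.688(94.1) + 0.312(64.25) = 84.7868
Difference = 94.3387 − 84.7868 = 9.5519

9.55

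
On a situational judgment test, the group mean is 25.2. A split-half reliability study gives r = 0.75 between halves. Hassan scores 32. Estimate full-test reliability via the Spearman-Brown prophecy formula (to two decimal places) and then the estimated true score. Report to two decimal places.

Spearman-Brown: ρ = 2r/(1 + r) = 2(0.75)/(1 + 0.75) = 1.500/1.75 = 0.8571 → 0.86
T̂ = 0.86(32) + 0.14(25.2) = 27.52 + 3.528 = 31.048 → 31.05

31.05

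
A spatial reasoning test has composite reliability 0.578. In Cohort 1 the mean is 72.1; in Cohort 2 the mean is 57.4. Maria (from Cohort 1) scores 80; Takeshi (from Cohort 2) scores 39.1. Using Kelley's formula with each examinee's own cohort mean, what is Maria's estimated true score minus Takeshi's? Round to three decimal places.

T̂_Maria = 0.578(80) + 0.422(72.1) = 76.66620
T̂_Takeshi = 0.578(39.1) + 0.422(57.4) = 46.82260
Difference = 76.66620 − 46.82260 = 29.84360

29.844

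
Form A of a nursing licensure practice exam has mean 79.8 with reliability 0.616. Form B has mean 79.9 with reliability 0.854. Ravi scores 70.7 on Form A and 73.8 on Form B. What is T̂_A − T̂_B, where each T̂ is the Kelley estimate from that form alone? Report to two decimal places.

-0.50

T̂_A = 0.616(70.7) + 0.384(79.8) = 74.1944
T̂_B = 0.854(73.8) + 0.146(79.9) = 74.6906
T̂_A − T̂_B = -0.4962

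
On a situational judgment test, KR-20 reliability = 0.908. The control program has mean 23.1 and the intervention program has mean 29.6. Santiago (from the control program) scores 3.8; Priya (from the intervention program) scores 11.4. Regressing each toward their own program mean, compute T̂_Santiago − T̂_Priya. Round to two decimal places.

-7.50

T̂_Santiago = 0.908(3.8) + 0.092(23.1) = 5.5756
T̂_Priya = 0.908(11.4) + 0.092(29.6) = 13.0744
Difference = 5.5756 − 13.0744 = -7.4988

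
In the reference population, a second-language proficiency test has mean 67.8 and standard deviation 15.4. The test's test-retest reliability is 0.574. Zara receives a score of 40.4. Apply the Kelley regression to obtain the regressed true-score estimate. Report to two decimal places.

T̂ = ρX + (1 − ρ)μ
  = 0.574 × 40.4 + 0.426 × 67.8
  = 23.1896 + 28.8828
  = 52.072
  ≈ 52.07

52.07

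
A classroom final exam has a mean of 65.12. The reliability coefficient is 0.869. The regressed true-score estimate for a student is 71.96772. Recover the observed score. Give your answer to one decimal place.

73.0

T̂ = ρX + (1 − ρ)μ  ⇒  X = (T̂ − (1 − ρ)μ) / ρ
X = (71.96772 − 0.131 × 65.12) / 0.869 = (71.96772 − 8.53072) / 0.869 = 63.43700 / 0.869 = 73.000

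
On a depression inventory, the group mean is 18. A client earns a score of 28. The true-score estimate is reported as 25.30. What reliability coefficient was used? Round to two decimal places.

T̂ = ρX + (1 − ρ)μ  ⇒  T̂ − μ = ρ(X − μ)
ρ = (T̂ − μ)/(X − μ) = (25.30 − 18) / (28 − 18) = 7.30 / 10.0 = 0.7300

0.73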